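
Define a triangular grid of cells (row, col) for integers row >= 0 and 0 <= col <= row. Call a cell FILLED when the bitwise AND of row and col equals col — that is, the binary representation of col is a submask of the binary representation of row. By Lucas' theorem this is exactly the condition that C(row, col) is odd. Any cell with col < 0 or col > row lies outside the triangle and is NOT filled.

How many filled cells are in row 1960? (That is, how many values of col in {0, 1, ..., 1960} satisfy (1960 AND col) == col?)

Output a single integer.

Answer: 64

Derivation:
1960 in binary = 11110101000
popcount(1960) = number of 1-bits in 11110101000 = 6
A col c satisfies (1960 AND c) == c iff every set bit of c is also set in 1960; each of the 6 set bits of 1960 can independently be on or off in c.
count = 2^6 = 64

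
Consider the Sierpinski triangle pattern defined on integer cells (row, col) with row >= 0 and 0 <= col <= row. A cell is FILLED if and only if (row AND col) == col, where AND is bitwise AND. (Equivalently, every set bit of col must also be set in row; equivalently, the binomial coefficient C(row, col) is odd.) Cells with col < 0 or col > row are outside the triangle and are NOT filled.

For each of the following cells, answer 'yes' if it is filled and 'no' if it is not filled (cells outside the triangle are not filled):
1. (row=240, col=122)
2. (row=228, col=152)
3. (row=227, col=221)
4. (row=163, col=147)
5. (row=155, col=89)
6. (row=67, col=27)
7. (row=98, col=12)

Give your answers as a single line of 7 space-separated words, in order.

(240,122): row=0b11110000, col=0b1111010, row AND col = 0b1110000 = 112; 112 != 122 -> empty
(228,152): row=0b11100100, col=0b10011000, row AND col = 0b10000000 = 128; 128 != 152 -> empty
(227,221): row=0b11100011, col=0b11011101, row AND col = 0b11000001 = 193; 193 != 221 -> empty
(163,147): row=0b10100011, col=0b10010011, row AND col = 0b10000011 = 131; 131 != 147 -> empty
(155,89): row=0b10011011, col=0b1011001, row AND col = 0b11001 = 25; 25 != 89 -> empty
(67,27): row=0b1000011, col=0b11011, row AND col = 0b11 = 3; 3 != 27 -> empty
(98,12): row=0b1100010, col=0b1100, row AND col = 0b0 = 0; 0 != 12 -> empty

Answer: no no no no no no no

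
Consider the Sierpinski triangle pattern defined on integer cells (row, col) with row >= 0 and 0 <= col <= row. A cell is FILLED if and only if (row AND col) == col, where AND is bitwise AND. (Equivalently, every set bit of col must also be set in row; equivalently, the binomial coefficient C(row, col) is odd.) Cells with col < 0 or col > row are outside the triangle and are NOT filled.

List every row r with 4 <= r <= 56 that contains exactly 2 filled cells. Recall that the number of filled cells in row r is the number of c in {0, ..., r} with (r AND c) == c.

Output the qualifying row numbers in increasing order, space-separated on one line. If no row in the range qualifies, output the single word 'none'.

Row r has 2^popcount(r) filled cells, so we need popcount(r) = log2(2) = 1.
Scan r = 4..56 and keep those with exactly 1 one-bits:
r=4=100 popcount=1 -> KEEP
r=5=101 popcount=2 -> skip
r=6=110 popcount=2 -> skip
r=7=111 popcount=3 -> skip
r=8=1000 popcount=1 -> KEEP
r=9=1001 popcount=2 -> skip
r=10=1010 popcount=2 -> skip
r=11=1011 popcount=3 -> skip
r=12=1100 popcount=2 -> skip
r=13=1101 popcount=3 -> skip
r=14=1110 popcount=3 -> skip
r=15=1111 popcount=4 -> skip
r=16=10000 popcount=1 -> KEEP
r=17=10001 popcount=2 -> skip
r=18=10010 popcount=2 -> skip
r=19=10011 popcount=3 -> skip
r=20=10100 popcount=2 -> skip
r=21=10101 popcount=3 -> skip
r=22=10110 popcount=3 -> skip
r=23=10111 popcount=4 -> skip
r=24=11000 popcount=2 -> skip
r=25=11001 popcount=3 -> skip
r=26=11010 popcount=3 -> skip
r=27=11011 popcount=4 -> skip
r=28=11100 popcount=3 -> skip
r=29=11101 popcount=4 -> skip
r=30=11110 popcount=4 -> skip
r=31=11111 popcount=5 -> skip
r=32=100000 popcount=1 -> KEEP
r=33=100001 popcount=2 -> skip
r=34=100010 popcount=2 -> skip
r=35=100011 popcount=3 -> skip
r=36=100100 popcount=2 -> skip
r=37=100101 popcount=3 -> skip
r=38=100110 popcount=3 -> skip
r=39=100111 popcount=4 -> skip
r=40=101000 popcount=2 -> skip
r=41=101001 popcount=3 -> skip
r=42=101010 popcount=3 -> skip
r=43=101011 popcount=4 -> skip
r=44=101100 popcount=3 -> skip
r=45=101101 popcount=4 -> skip
r=46=101110 popcount=4 -> skip
r=47=101111 popcount=5 -> skip
r=48=110000 popcount=2 -> skip
r=49=110001 popcount=3 -> skip
r=50=110010 popcount=3 -> skip
r=51=110011 popcount=4 -> skip
r=52=110100 popcount=3 -> skip
r=53=110101 popcount=4 -> skip
r=54=110110 popcount=4 -> skip
r=55=110111 popcount=5 -> skip
r=56=111000 popcount=3 -> skip
Kept rows: 4 8 16 32

Answer: 4 8 16 32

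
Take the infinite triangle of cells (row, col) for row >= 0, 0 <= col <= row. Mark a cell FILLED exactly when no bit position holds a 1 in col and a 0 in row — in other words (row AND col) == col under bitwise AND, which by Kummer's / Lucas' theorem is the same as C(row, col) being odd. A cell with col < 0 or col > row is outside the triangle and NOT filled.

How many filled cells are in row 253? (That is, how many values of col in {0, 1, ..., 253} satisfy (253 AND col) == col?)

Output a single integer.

253 in binary = 11111101
popcount(253) = number of 1-bits in 11111101 = 7
A col c satisfies (253 AND c) == c iff every set bit of c is also set in 253; each of the 7 set bits of 253 can independently be on or off in c.
count = 2^7 = 128

Answer: 128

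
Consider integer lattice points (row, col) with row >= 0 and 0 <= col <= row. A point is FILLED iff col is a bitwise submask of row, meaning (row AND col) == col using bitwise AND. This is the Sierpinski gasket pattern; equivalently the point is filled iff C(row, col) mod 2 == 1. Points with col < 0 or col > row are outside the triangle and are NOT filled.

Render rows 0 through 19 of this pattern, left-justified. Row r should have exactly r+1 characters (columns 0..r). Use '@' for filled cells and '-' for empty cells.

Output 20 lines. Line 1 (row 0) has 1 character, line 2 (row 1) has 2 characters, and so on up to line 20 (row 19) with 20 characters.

r0=0: @
r1=1: @@
r2=10: @-@
r3=11: @@@@
r4=100: @---@
r5=101: @@--@@
r6=110: @-@-@-@
r7=111: @@@@@@@@
r8=1000: @-------@
r9=1001: @@------@@
r10=1010: @-@-----@-@
r11=1011: @@@@----@@@@
r12=1100: @---@---@---@
r13=1101: @@--@@--@@--@@
r14=1110: @-@-@-@-@-@-@-@
r15=1111: @@@@@@@@@@@@@@@@
r16=10000: @---------------@
r17=10001: @@--------------@@
r18=10010: @-@-------------@-@
r19=10011: @@@@------------@@@@

Answer: @
@@
@-@
@@@@
@---@
@@--@@
@-@-@-@
@@@@@@@@
@-------@
@@------@@
@-@-----@-@
@@@@----@@@@
@---@---@---@
@@--@@--@@--@@
@-@-@-@-@-@-@-@
@@@@@@@@@@@@@@@@
@---------------@
@@--------------@@
@-@-------------@-@
@@@@------------@@@@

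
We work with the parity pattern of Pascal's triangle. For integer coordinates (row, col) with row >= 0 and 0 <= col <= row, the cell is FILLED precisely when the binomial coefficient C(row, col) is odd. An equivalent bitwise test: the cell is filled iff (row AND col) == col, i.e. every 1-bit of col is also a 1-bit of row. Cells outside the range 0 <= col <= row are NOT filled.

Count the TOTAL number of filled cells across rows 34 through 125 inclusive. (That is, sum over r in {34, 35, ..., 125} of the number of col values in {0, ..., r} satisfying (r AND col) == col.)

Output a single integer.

Answer: 1746

Derivation:
r34=100010 pc2: +4 =4
r35=100011 pc3: +8 =12
r36=100100 pc2: +4 =16
r37=100101 pc3: +8 =24
r38=100110 pc3: +8 =32
r39=100111 pc4: +16 =48
r40=101000 pc2: +4 =52
r41=101001 pc3: +8 =60
r42=101010 pc3: +8 =68
r43=101011 pc4: +16 =84
r44=101100 pc3: +8 =92
r45=101101 pc4: +16 =108
r46=101110 pc4: +16 =124
r47=101111 pc5: +32 =156
r48=110000 pc2: +4 =160
r49=110001 pc3: +8 =168
r50=110010 pc3: +8 =176
r51=110011 pc4: +16 =192
r52=110100 pc3: +8 =200
r53=110101 pc4: +16 =216
r54=110110 pc4: +16 =232
r55=110111 pc5: +32 =264
r56=111000 pc3: +8 =272
r57=111001 pc4: +16 =288
r58=111010 pc4: +16 =304
r59=111011 pc5: +32 =336
r60=111100 pc4: +16 =352
r61=111101 pc5: +32 =384
r62=111110 pc5: +32 =416
r63=111111 pc6: +64 =480
r64=1000000 pc1: +2 =482
r65=1000001 pc2: +4 =486
r66=1000010 pc2: +4 =490
r67=1000011 pc3: +8 =498
r68=1000100 pc2: +4 =502
r69=1000101 pc3: +8 =510
r70=1000110 pc3: +8 =518
r71=1000111 pc4: +16 =534
r72=1001000 pc2: +4 =538
r73=1001001 pc3: +8 =546
r74=1001010 pc3: +8 =554
r75=1001011 pc4: +16 =570
r76=1001100 pc3: +8 =578
r77=1001101 pc4: +16 =594
r78=1001110 pc4: +16 =610
r79=1001111 pc5: +32 =642
r80=1010000 pc2: +4 =646
r81=1010001 pc3: +8 =654
r82=1010010 pc3: +8 =662
r83=1010011 pc4: +16 =678
r84=1010100 pc3: +8 =686
r85=1010101 pc4: +16 =702
r86=1010110 pc4: +16 =718
r87=1010111 pc5: +32 =750
r88=1011000 pc3: +8 =758
r89=1011001 pc4: +16 =774
r90=1011010 pc4: +16 =790
r91=1011011 pc5: +32 =822
r92=1011100 pc4: +16 =838
r93=1011101 pc5: +32 =870
r94=1011110 pc5: +32 =902
r95=1011111 pc6: +64 =966
r96=1100000 pc2: +4 =970
r97=1100001 pc3: +8 =978
r98=1100010 pc3: +8 =986
r99=1100011 pc4: +16 =1002
r100=1100100 pc3: +8 =1010
r101=1100101 pc4: +16 =1026
r102=1100110 pc4: +16 =1042
r103=1100111 pc5: +32 =1074
r104=1101000 pc3: +8 =1082
r105=1101001 pc4: +16 =1098
r106=1101010 pc4: +16 =1114
r107=1101011 pc5: +32 =1146
r108=1101100 pc4: +16 =1162
r109=1101101 pc5: +32 =1194
r110=1101110 pc5: +32 =1226
r111=1101111 pc6: +64 =1290
r112=1110000 pc3: +8 =1298
r113=1110001 pc4: +16 =1314
r114=1110010 pc4: +16 =1330
r115=1110011 pc5: +32 =1362
r116=1110100 pc4: +16 =1378
r117=1110101 pc5: +32 =1410
r118=1110110 pc5: +32 =1442
r119=1110111 pc6: +64 =1506
r120=1111000 pc4: +16 =1522
r121=1111001 pc5: +32 =1554
r122=1111010 pc5: +32 =1586
r123=1111011 pc6: +64 =1650
r124=1111100 pc5: +32 =1682
r125=1111101 pc6: +64 =1746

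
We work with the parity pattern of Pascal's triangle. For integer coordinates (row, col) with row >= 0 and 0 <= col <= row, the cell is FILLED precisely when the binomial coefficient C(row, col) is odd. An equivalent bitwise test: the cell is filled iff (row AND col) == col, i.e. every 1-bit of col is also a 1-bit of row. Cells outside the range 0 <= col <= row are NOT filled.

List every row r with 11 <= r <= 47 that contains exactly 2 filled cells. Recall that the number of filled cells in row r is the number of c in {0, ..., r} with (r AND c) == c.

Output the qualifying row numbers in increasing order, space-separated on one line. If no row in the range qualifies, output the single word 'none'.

Row r has 2^popcount(r) filled cells, so we need popcount(r) = log2(2) = 1.
Scan r = 11..47 and keep those with exactly 1 one-bits:
r=11=1011 popcount=3 -> skip
r=12=1100 popcount=2 -> skip
r=13=1101 popcount=3 -> skip
r=14=1110 popcount=3 -> skip
r=15=1111 popcount=4 -> skip
r=16=10000 popcount=1 -> KEEP
r=17=10001 popcount=2 -> skip
r=18=10010 popcount=2 -> skip
r=19=10011 popcount=3 -> skip
r=20=10100 popcount=2 -> skip
r=21=10101 popcount=3 -> skip
r=22=10110 popcount=3 -> skip
r=23=10111 popcount=4 -> skip
r=24=11000 popcount=2 -> skip
r=25=11001 popcount=3 -> skip
r=26=11010 popcount=3 -> skip
r=27=11011 popcount=4 -> skip
r=28=11100 popcount=3 -> skip
r=29=11101 popcount=4 -> skip
r=30=11110 popcount=4 -> skip
r=31=11111 popcount=5 -> skip
r=32=100000 popcount=1 -> KEEP
r=33=100001 popcount=2 -> skip
r=34=100010 popcount=2 -> skip
r=35=100011 popcount=3 -> skip
r=36=100100 popcount=2 -> skip
r=37=100101 popcount=3 -> skip
r=38=100110 popcount=3 -> skip
r=39=100111 popcount=4 -> skip
r=40=101000 popcount=2 -> skip
r=41=101001 popcount=3 -> skip
r=42=101010 popcount=3 -> skip
r=43=101011 popcount=4 -> skip
r=44=101100 popcount=3 -> skip
r=45=101101 popcount=4 -> skip
r=46=101110 popcount=4 -> skip
r=47=101111 popcount=5 -> skip
Kept rows: 16 32

Answer: 16 32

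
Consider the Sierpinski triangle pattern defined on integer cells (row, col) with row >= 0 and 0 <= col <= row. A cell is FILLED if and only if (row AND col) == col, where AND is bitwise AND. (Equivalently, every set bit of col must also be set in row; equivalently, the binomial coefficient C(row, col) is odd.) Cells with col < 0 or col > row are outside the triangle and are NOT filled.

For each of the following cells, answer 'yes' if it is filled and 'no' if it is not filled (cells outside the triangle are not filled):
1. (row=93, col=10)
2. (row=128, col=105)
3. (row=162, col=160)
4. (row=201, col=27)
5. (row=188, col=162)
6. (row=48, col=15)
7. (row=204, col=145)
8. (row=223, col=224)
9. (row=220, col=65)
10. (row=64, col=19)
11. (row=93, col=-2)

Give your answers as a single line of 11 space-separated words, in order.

Answer: no no yes no no no no no no no no

Derivation:
(93,10): row=0b1011101, col=0b1010, row AND col = 0b1000 = 8; 8 != 10 -> empty
(128,105): row=0b10000000, col=0b1101001, row AND col = 0b0 = 0; 0 != 105 -> empty
(162,160): row=0b10100010, col=0b10100000, row AND col = 0b10100000 = 160; 160 == 160 -> filled
(201,27): row=0b11001001, col=0b11011, row AND col = 0b1001 = 9; 9 != 27 -> empty
(188,162): row=0b10111100, col=0b10100010, row AND col = 0b10100000 = 160; 160 != 162 -> empty
(48,15): row=0b110000, col=0b1111, row AND col = 0b0 = 0; 0 != 15 -> empty
(204,145): row=0b11001100, col=0b10010001, row AND col = 0b10000000 = 128; 128 != 145 -> empty
(223,224): col outside [0, 223] -> not filled
(220,65): row=0b11011100, col=0b1000001, row AND col = 0b1000000 = 64; 64 != 65 -> empty
(64,19): row=0b1000000, col=0b10011, row AND col = 0b0 = 0; 0 != 19 -> empty
(93,-2): col outside [0, 93] -> not filled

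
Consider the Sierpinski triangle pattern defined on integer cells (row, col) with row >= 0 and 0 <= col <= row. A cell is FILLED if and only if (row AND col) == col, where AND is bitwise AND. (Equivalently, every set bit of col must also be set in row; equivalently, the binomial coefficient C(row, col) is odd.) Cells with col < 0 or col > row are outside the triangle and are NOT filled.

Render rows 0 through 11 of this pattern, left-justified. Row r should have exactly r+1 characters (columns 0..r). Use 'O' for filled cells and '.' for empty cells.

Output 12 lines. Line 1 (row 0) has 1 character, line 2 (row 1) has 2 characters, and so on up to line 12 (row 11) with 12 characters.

r0=0: O
r1=1: OO
r2=10: O.O
r3=11: OOOO
r4=100: O...O
r5=101: OO..OO
r6=110: O.O.O.O
r7=111: OOOOOOOO
r8=1000: O.......O
r9=1001: OO......OO
r10=1010: O.O.....O.O
r11=1011: OOOO....OOOO

Answer: O
OO
O.O
OOOO
O...O
OO..OO
O.O.O.O
OOOOOOOO
O.......O
OO......OO
O.O.....O.O
OOOO....OOOO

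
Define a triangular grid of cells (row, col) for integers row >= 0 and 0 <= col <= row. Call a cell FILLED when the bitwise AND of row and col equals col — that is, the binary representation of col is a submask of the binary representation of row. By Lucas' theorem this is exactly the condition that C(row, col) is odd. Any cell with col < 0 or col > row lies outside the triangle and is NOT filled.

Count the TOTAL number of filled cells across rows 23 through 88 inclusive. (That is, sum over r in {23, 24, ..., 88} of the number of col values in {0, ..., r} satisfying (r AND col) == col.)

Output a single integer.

Answer: 888

Derivation:
r23=10111 pc4: +16 =16
r24=11000 pc2: +4 =20
r25=11001 pc3: +8 =28
r26=11010 pc3: +8 =36
r27=11011 pc4: +16 =52
r28=11100 pc3: +8 =60
r29=11101 pc4: +16 =76
r30=11110 pc4: +16 =92
r31=11111 pc5: +32 =124
r32=100000 pc1: +2 =126
r33=100001 pc2: +4 =130
r34=100010 pc2: +4 =134
r35=100011 pc3: +8 =142
r36=100100 pc2: +4 =146
r37=100101 pc3: +8 =154
r38=100110 pc3: +8 =162
r39=100111 pc4: +16 =178
r40=101000 pc2: +4 =182
r41=101001 pc3: +8 =190
r42=101010 pc3: +8 =198
r43=101011 pc4: +16 =214
r44=101100 pc3: +8 =222
r45=101101 pc4: +16 =238
r46=101110 pc4: +16 =254
r47=101111 pc5: +32 =286
r48=110000 pc2: +4 =290
r49=110001 pc3: +8 =298
r50=110010 pc3: +8 =306
r51=110011 pc4: +16 =322
r52=110100 pc3: +8 =330
r53=110101 pc4: +16 =346
r54=110110 pc4: +16 =362
r55=110111 pc5: +32 =394
r56=111000 pc3: +8 =402
r57=111001 pc4: +16 =418
r58=111010 pc4: +16 =434
r59=111011 pc5: +32 =466
r60=111100 pc4: +16 =482
r61=111101 pc5: +32 =514
r62=111110 pc5: +32 =546
r63=111111 pc6: +64 =610
r64=1000000 pc1: +2 =612
r65=1000001 pc2: +4 =616
r66=1000010 pc2: +4 =620
r67=1000011 pc3: +8 =628
r68=1000100 pc2: +4 =632
r69=1000101 pc3: +8 =640
r70=1000110 pc3: +8 =648
r71=1000111 pc4: +16 =664
r72=1001000 pc2: +4 =668
r73=1001001 pc3: +8 =676
r74=1001010 pc3: +8 =684
r75=1001011 pc4: +16 =700
r76=1001100 pc3: +8 =708
r77=1001101 pc4: +16 =724
r78=1001110 pc4: +16 =740
r79=1001111 pc5: +32 =772
r80=1010000 pc2: +4 =776
r81=1010001 pc3: +8 =784
r82=1010010 pc3: +8 =792
r83=1010011 pc4: +16 =808
r84=1010100 pc3: +8 =816
r85=1010101 pc4: +16 =832
r86=1010110 pc4: +16 =848
r87=1010111 pc5: +32 =880
r88=1011000 pc3: +8 =888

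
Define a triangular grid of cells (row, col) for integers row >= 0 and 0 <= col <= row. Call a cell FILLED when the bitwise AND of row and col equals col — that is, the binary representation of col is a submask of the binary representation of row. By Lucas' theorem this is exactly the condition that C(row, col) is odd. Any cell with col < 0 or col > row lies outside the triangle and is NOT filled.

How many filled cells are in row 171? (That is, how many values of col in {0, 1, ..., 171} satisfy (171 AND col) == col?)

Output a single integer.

Answer: 32

Derivation:
171 in binary = 10101011
popcount(171) = number of 1-bits in 10101011 = 5
A col c satisfies (171 AND c) == c iff every set bit of c is also set in 171; each of the 5 set bits of 171 can independently be on or off in c.
count = 2^5 = 32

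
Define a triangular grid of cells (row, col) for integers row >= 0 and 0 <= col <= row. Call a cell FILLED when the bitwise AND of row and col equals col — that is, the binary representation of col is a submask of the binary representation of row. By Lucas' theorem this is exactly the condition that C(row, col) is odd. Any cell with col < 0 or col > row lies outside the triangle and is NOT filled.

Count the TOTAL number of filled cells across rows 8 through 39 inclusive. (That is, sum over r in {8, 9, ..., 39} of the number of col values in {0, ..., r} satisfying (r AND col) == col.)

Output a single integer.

Answer: 270

Derivation:
r8=1000 pc1: +2 =2
r9=1001 pc2: +4 =6
r10=1010 pc2: +4 =10
r11=1011 pc3: +8 =18
r12=1100 pc2: +4 =22
r13=1101 pc3: +8 =30
r14=1110 pc3: +8 =38
r15=1111 pc4: +16 =54
r16=10000 pc1: +2 =56
r17=10001 pc2: +4 =60
r18=10010 pc2: +4 =64
r19=10011 pc3: +8 =72
r20=10100 pc2: +4 =76
r21=10101 pc3: +8 =84
r22=10110 pc3: +8 =92
r23=10111 pc4: +16 =108
r24=11000 pc2: +4 =112
r25=11001 pc3: +8 =120
r26=11010 pc3: +8 =128
r27=11011 pc4: +16 =144
r28=11100 pc3: +8 =152
r29=11101 pc4: +16 =168
r30=11110 pc4: +16 =184
r31=11111 pc5: +32 =216
r32=100000 pc1: +2 =218
r33=100001 pc2: +4 =222
r34=100010 pc2: +4 =226
r35=100011 pc3: +8 =234
r36=100100 pc2: +4 =238
r37=100101 pc3: +8 =246
r38=100110 pc3: +8 =254
r39=100111 pc4: +16 =270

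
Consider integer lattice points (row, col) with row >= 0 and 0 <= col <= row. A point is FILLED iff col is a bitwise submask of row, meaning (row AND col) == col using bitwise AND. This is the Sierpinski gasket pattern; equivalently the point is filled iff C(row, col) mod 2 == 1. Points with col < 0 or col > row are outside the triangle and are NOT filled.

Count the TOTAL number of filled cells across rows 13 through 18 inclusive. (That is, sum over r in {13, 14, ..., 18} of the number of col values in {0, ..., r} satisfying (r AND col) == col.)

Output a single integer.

r13=1101 pc3: +8 =8
r14=1110 pc3: +8 =16
r15=1111 pc4: +16 =32
r16=10000 pc1: +2 =34
r17=10001 pc2: +4 =38
r18=10010 pc2: +4 =42

Answer: 42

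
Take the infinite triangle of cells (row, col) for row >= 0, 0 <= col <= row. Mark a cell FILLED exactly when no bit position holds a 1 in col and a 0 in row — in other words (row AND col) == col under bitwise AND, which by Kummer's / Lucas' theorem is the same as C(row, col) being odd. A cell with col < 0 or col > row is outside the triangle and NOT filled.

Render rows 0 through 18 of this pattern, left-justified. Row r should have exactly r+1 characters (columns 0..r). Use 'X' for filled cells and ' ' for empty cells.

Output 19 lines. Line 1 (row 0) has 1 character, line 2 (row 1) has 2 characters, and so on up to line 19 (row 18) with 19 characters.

r0=0: X
r1=1: XX
r2=10: X X
r3=11: XXXX
r4=100: X   X
r5=101: XX  XX
r6=110: X X X X
r7=111: XXXXXXXX
r8=1000: X       X
r9=1001: XX      XX
r10=1010: X X     X X
r11=1011: XXXX    XXXX
r12=1100: X   X   X   X
r13=1101: XX  XX  XX  XX
r14=1110: X X X X X X X X
r15=1111: XXXXXXXXXXXXXXXX
r16=10000: X               X
r17=10001: XX              XX
r18=10010: X X             X X

Answer: X
XX
X X
XXXX
X   X
XX  XX
X X X X
XXXXXXXX
X       X
XX      XX
X X     X X
XXXX    XXXX
X   X   X   X
XX  XX  XX  XX
X X X X X X X X
XXXXXXXXXXXXXXXX
X               X
XX              XX
X X             X X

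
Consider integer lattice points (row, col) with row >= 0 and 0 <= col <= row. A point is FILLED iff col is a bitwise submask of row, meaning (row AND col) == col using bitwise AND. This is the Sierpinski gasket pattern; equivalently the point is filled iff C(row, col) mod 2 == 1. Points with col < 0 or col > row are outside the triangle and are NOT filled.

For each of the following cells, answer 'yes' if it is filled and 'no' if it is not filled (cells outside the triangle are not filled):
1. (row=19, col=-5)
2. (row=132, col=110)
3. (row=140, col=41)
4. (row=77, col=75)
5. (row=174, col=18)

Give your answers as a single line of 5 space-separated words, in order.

Answer: no no no no no

Derivation:
(19,-5): col outside [0, 19] -> not filled
(132,110): row=0b10000100, col=0b1101110, row AND col = 0b100 = 4; 4 != 110 -> empty
(140,41): row=0b10001100, col=0b101001, row AND col = 0b1000 = 8; 8 != 41 -> empty
(77,75): row=0b1001101, col=0b1001011, row AND col = 0b1001001 = 73; 73 != 75 -> empty
(174,18): row=0b10101110, col=0b10010, row AND col = 0b10 = 2; 2 != 18 -> empty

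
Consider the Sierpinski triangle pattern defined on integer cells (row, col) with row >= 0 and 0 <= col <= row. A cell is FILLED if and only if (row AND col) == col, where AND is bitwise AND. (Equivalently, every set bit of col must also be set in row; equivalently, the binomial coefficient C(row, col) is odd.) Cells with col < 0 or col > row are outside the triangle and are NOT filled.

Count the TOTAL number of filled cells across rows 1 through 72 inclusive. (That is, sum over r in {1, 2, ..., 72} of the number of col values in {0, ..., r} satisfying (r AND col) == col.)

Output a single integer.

Answer: 786

Derivation:
r1=1 pc1: +2 =2
r2=10 pc1: +2 =4
r3=11 pc2: +4 =8
r4=100 pc1: +2 =10
r5=101 pc2: +4 =14
r6=110 pc2: +4 =18
r7=111 pc3: +8 =26
r8=1000 pc1: +2 =28
r9=1001 pc2: +4 =32
r10=1010 pc2: +4 =36
r11=1011 pc3: +8 =44
r12=1100 pc2: +4 =48
r13=1101 pc3: +8 =56
r14=1110 pc3: +8 =64
r15=1111 pc4: +16 =80
r16=10000 pc1: +2 =82
r17=10001 pc2: +4 =86
r18=10010 pc2: +4 =90
r19=10011 pc3: +8 =98
r20=10100 pc2: +4 =102
r21=10101 pc3: +8 =110
r22=10110 pc3: +8 =118
r23=10111 pc4: +16 =134
r24=11000 pc2: +4 =138
r25=11001 pc3: +8 =146
r26=11010 pc3: +8 =154
r27=11011 pc4: +16 =170
r28=11100 pc3: +8 =178
r29=11101 pc4: +16 =194
r30=11110 pc4: +16 =210
r31=11111 pc5: +32 =242
r32=100000 pc1: +2 =244
r33=100001 pc2: +4 =248
r34=100010 pc2: +4 =252
r35=100011 pc3: +8 =260
r36=100100 pc2: +4 =264
r37=100101 pc3: +8 =272
r38=100110 pc3: +8 =280
r39=100111 pc4: +16 =296
r40=101000 pc2: +4 =300
r41=101001 pc3: +8 =308
r42=101010 pc3: +8 =316
r43=101011 pc4: +16 =332
r44=101100 pc3: +8 =340
r45=101101 pc4: +16 =356
r46=101110 pc4: +16 =372
r47=101111 pc5: +32 =404
r48=110000 pc2: +4 =408
r49=110001 pc3: +8 =416
r50=110010 pc3: +8 =424
r51=110011 pc4: +16 =440
r52=110100 pc3: +8 =448
r53=110101 pc4: +16 =464
r54=110110 pc4: +16 =480
r55=110111 pc5: +32 =512
r56=111000 pc3: +8 =520
r57=111001 pc4: +16 =536
r58=111010 pc4: +16 =552
r59=111011 pc5: +32 =584
r60=111100 pc4: +16 =600
r61=111101 pc5: +32 =632
r62=111110 pc5: +32 =664
r63=111111 pc6: +64 =728
r64=1000000 pc1: +2 =730
r65=1000001 pc2: +4 =734
r66=1000010 pc2: +4 =738
r67=1000011 pc3: +8 =746
r68=1000100 pc2: +4 =750
r69=1000101 pc3: +8 =758
r70=1000110 pc3: +8 =766
r71=1000111 pc4: +16 =782
r72=1001000 pc2: +4 =786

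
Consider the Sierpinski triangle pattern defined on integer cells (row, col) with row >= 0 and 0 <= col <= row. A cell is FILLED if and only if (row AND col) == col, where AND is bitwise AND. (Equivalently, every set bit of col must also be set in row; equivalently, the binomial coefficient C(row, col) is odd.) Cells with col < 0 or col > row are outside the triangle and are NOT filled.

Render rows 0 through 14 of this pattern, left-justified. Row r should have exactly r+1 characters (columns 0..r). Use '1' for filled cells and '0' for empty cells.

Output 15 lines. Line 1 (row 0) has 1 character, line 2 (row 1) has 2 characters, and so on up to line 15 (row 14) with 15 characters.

r0=0: 1
r1=1: 11
r2=10: 101
r3=11: 1111
r4=100: 10001
r5=101: 110011
r6=110: 1010101
r7=111: 11111111
r8=1000: 100000001
r9=1001: 1100000011
r10=1010: 10100000101
r11=1011: 111100001111
r12=1100: 1000100010001
r13=1101: 11001100110011
r14=1110: 101010101010101

Answer: 1
11
101
1111
10001
110011
1010101
11111111
100000001
1100000011
10100000101
111100001111
1000100010001
11001100110011
101010101010101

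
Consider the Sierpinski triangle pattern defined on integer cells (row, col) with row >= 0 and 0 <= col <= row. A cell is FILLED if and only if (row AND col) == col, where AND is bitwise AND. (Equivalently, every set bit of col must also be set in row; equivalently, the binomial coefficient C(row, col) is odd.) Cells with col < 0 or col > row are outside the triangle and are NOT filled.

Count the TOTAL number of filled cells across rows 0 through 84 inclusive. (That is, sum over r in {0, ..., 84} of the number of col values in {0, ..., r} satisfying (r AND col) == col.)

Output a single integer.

Answer: 935

Derivation:
r0=0 pc0: +1 =1
r1=1 pc1: +2 =3
r2=10 pc1: +2 =5
r3=11 pc2: +4 =9
r4=100 pc1: +2 =11
r5=101 pc2: +4 =15
r6=110 pc2: +4 =19
r7=111 pc3: +8 =27
r8=1000 pc1: +2 =29
r9=1001 pc2: +4 =33
r10=1010 pc2: +4 =37
r11=1011 pc3: +8 =45
r12=1100 pc2: +4 =49
r13=1101 pc3: +8 =57
r14=1110 pc3: +8 =65
r15=1111 pc4: +16 =81
r16=10000 pc1: +2 =83
r17=10001 pc2: +4 =87
r18=10010 pc2: +4 =91
r19=10011 pc3: +8 =99
r20=10100 pc2: +4 =103
r21=10101 pc3: +8 =111
r22=10110 pc3: +8 =119
r23=10111 pc4: +16 =135
r24=11000 pc2: +4 =139
r25=11001 pc3: +8 =147
r26=11010 pc3: +8 =155
r27=11011 pc4: +16 =171
r28=11100 pc3: +8 =179
r29=11101 pc4: +16 =195
r30=11110 pc4: +16 =211
r31=11111 pc5: +32 =243
r32=100000 pc1: +2 =245
r33=100001 pc2: +4 =249
r34=100010 pc2: +4 =253
r35=100011 pc3: +8 =261
r36=100100 pc2: +4 =265
r37=100101 pc3: +8 =273
r38=100110 pc3: +8 =281
r39=100111 pc4: +16 =297
r40=101000 pc2: +4 =301
r41=101001 pc3: +8 =309
r42=101010 pc3: +8 =317
r43=101011 pc4: +16 =333
r44=101100 pc3: +8 =341
r45=101101 pc4: +16 =357
r46=101110 pc4: +16 =373
r47=101111 pc5: +32 =405
r48=110000 pc2: +4 =409
r49=110001 pc3: +8 =417
r50=110010 pc3: +8 =425
r51=110011 pc4: +16 =441
r52=110100 pc3: +8 =449
r53=110101 pc4: +16 =465
r54=110110 pc4: +16 =481
r55=110111 pc5: +32 =513
r56=111000 pc3: +8 =521
r57=111001 pc4: +16 =537
r58=111010 pc4: +16 =553
r59=111011 pc5: +32 =585
r60=111100 pc4: +16 =601
r61=111101 pc5: +32 =633
r62=111110 pc5: +32 =665
r63=111111 pc6: +64 =729
r64=1000000 pc1: +2 =731
r65=1000001 pc2: +4 =735
r66=1000010 pc2: +4 =739
r67=1000011 pc3: +8 =747
r68=1000100 pc2: +4 =751
r69=1000101 pc3: +8 =759
r70=1000110 pc3: +8 =767
r71=1000111 pc4: +16 =783
r72=1001000 pc2: +4 =787
r73=1001001 pc3: +8 =795
r74=1001010 pc3: +8 =803
r75=1001011 pc4: +16 =819
r76=1001100 pc3: +8 =827
r77=1001101 pc4: +16 =843
r78=1001110 pc4: +16 =859
r79=1001111 pc5: +32 =891
r80=1010000 pc2: +4 =895
r81=1010001 pc3: +8 =903
r82=1010010 pc3: +8 =911
r83=1010011 pc4: +16 =927
r84=1010100 pc3: +8 =935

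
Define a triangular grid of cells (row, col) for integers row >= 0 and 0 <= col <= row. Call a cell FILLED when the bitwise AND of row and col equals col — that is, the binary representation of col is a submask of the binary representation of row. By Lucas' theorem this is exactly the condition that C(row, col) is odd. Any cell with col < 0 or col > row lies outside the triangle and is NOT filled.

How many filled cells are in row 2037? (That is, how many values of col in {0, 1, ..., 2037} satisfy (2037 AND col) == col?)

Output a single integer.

2037 in binary = 11111110101
popcount(2037) = number of 1-bits in 11111110101 = 9
A col c satisfies (2037 AND c) == c iff every set bit of c is also set in 2037; each of the 9 set bits of 2037 can independently be on or off in c.
count = 2^9 = 512

Answer: 512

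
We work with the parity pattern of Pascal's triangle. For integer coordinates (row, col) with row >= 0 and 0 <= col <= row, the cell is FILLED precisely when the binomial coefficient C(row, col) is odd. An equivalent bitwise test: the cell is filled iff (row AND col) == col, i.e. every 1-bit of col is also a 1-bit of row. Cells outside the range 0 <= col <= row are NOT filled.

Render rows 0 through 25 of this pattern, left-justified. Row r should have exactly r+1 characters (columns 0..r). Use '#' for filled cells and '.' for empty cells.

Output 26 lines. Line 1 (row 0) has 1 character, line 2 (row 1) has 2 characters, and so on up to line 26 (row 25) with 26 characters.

Answer: #
##
#.#
####
#...#
##..##
#.#.#.#
########
#.......#
##......##
#.#.....#.#
####....####
#...#...#...#
##..##..##..##
#.#.#.#.#.#.#.#
################
#...............#
##..............##
#.#.............#.#
####............####
#...#...........#...#
##..##..........##..##
#.#.#.#.........#.#.#.#
########........########
#.......#.......#.......#
##......##......##......##

Derivation:
r0=0: #
r1=1: ##
r2=10: #.#
r3=11: ####
r4=100: #...#
r5=101: ##..##
r6=110: #.#.#.#
r7=111: ########
r8=1000: #.......#
r9=1001: ##......##
r10=1010: #.#.....#.#
r11=1011: ####....####
r12=1100: #...#...#...#
r13=1101: ##..##..##..##
r14=1110: #.#.#.#.#.#.#.#
r15=1111: ################
r16=10000: #...............#
r17=10001: ##..............##
r18=10010: #.#.............#.#
r19=10011: ####............####
r20=10100: #...#...........#...#
r21=10101: ##..##..........##..##
r22=10110: #.#.#.#.........#.#.#.#
r23=10111: ########........########
r24=11000: #.......#.......#.......#
r25=11001: ##......##......##......##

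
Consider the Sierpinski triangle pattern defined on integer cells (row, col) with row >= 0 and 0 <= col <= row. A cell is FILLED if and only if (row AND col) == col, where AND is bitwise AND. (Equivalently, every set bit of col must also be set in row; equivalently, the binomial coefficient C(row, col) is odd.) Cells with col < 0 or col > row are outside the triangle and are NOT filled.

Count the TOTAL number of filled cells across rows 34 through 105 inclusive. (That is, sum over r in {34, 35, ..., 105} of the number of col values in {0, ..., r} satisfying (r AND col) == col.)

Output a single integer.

Answer: 1098

Derivation:
r34=100010 pc2: +4 =4
r35=100011 pc3: +8 =12
r36=100100 pc2: +4 =16
r37=100101 pc3: +8 =24
r38=100110 pc3: +8 =32
r39=100111 pc4: +16 =48
r40=101000 pc2: +4 =52
r41=101001 pc3: +8 =60
r42=101010 pc3: +8 =68
r43=101011 pc4: +16 =84
r44=101100 pc3: +8 =92
r45=101101 pc4: +16 =108
r46=101110 pc4: +16 =124
r47=101111 pc5: +32 =156
r48=110000 pc2: +4 =160
r49=110001 pc3: +8 =168
r50=110010 pc3: +8 =176
r51=110011 pc4: +16 =192
r52=110100 pc3: +8 =200
r53=110101 pc4: +16 =216
r54=110110 pc4: +16 =232
r55=110111 pc5: +32 =264
r56=111000 pc3: +8 =272
r57=111001 pc4: +16 =288
r58=111010 pc4: +16 =304
r59=111011 pc5: +32 =336
r60=111100 pc4: +16 =352
r61=111101 pc5: +32 =384
r62=111110 pc5: +32 =416
r63=111111 pc6: +64 =480
r64=1000000 pc1: +2 =482
r65=1000001 pc2: +4 =486
r66=1000010 pc2: +4 =490
r67=1000011 pc3: +8 =498
r68=1000100 pc2: +4 =502
r69=1000101 pc3: +8 =510
r70=1000110 pc3: +8 =518
r71=1000111 pc4: +16 =534
r72=1001000 pc2: +4 =538
r73=1001001 pc3: +8 =546
r74=1001010 pc3: +8 =554
r75=1001011 pc4: +16 =570
r76=1001100 pc3: +8 =578
r77=1001101 pc4: +16 =594
r78=1001110 pc4: +16 =610
r79=1001111 pc5: +32 =642
r80=1010000 pc2: +4 =646
r81=1010001 pc3: +8 =654
r82=1010010 pc3: +8 =662
r83=1010011 pc4: +16 =678
r84=1010100 pc3: +8 =686
r85=1010101 pc4: +16 =702
r86=1010110 pc4: +16 =718
r87=1010111 pc5: +32 =750
r88=1011000 pc3: +8 =758
r89=1011001 pc4: +16 =774
r90=1011010 pc4: +16 =790
r91=1011011 pc5: +32 =822
r92=1011100 pc4: +16 =838
r93=1011101 pc5: +32 =870
r94=1011110 pc5: +32 =902
r95=1011111 pc6: +64 =966
r96=1100000 pc2: +4 =970
r97=1100001 pc3: +8 =978
r98=1100010 pc3: +8 =986
r99=1100011 pc4: +16 =1002
r100=1100100 pc3: +8 =1010
r101=1100101 pc4: +16 =1026
r102=1100110 pc4: +16 =1042
r103=1100111 pc5: +32 =1074
r104=1101000 pc3: +8 =1082
r105=1101001 pc4: +16 =1098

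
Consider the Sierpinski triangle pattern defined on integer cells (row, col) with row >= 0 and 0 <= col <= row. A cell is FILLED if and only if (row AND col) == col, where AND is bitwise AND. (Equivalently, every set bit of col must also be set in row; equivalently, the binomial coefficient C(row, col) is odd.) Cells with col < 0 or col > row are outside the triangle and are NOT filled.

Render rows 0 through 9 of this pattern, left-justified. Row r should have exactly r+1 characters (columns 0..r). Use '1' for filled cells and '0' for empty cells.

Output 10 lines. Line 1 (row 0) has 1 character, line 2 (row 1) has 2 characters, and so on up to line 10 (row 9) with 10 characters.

Answer: 1
11
101
1111
10001
110011
1010101
11111111
100000001
1100000011

Derivation:
r0=0: 1
r1=1: 11
r2=10: 101
r3=11: 1111
r4=100: 10001
r5=101: 110011
r6=110: 1010101
r7=111: 11111111
r8=1000: 100000001
r9=1001: 1100000011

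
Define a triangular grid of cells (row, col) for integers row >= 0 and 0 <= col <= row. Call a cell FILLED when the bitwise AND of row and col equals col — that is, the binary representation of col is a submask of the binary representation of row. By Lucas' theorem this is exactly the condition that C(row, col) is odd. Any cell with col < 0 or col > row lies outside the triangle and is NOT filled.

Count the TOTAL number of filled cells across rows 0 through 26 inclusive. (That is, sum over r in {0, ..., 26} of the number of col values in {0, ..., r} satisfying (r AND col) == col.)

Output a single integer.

Answer: 155

Derivation:
r0=0 pc0: +1 =1
r1=1 pc1: +2 =3
r2=10 pc1: +2 =5
r3=11 pc2: +4 =9
r4=100 pc1: +2 =11
r5=101 pc2: +4 =15
r6=110 pc2: +4 =19
r7=111 pc3: +8 =27
r8=1000 pc1: +2 =29
r9=1001 pc2: +4 =33
r10=1010 pc2: +4 =37
r11=1011 pc3: +8 =45
r12=1100 pc2: +4 =49
r13=1101 pc3: +8 =57
r14=1110 pc3: +8 =65
r15=1111 pc4: +16 =81
r16=10000 pc1: +2 =83
r17=10001 pc2: +4 =87
r18=10010 pc2: +4 =91
r19=10011 pc3: +8 =99
r20=10100 pc2: +4 =103
r21=10101 pc3: +8 =111
r22=10110 pc3: +8 =119
r23=10111 pc4: +16 =135
r24=11000 pc2: +4 =139
r25=11001 pc3: +8 =147
r26=11010 pc3: +8 =155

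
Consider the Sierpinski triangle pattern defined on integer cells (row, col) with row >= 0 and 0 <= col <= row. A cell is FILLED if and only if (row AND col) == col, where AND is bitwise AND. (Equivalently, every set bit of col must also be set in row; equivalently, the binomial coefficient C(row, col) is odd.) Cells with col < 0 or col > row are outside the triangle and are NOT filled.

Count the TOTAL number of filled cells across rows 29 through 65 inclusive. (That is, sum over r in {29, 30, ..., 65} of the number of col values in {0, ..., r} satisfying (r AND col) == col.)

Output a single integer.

Answer: 556

Derivation:
r29=11101 pc4: +16 =16
r30=11110 pc4: +16 =32
r31=11111 pc5: +32 =64
r32=100000 pc1: +2 =66
r33=100001 pc2: +4 =70
r34=100010 pc2: +4 =74
r35=100011 pc3: +8 =82
r36=100100 pc2: +4 =86
r37=100101 pc3: +8 =94
r38=100110 pc3: +8 =102
r39=100111 pc4: +16 =118
r40=101000 pc2: +4 =122
r41=101001 pc3: +8 =130
r42=101010 pc3: +8 =138
r43=101011 pc4: +16 =154
r44=101100 pc3: +8 =162
r45=101101 pc4: +16 =178
r46=101110 pc4: +16 =194
r47=101111 pc5: +32 =226
r48=110000 pc2: +4 =230
r49=110001 pc3: +8 =238
r50=110010 pc3: +8 =246
r51=110011 pc4: +16 =262
r52=110100 pc3: +8 =270
r53=110101 pc4: +16 =286
r54=110110 pc4: +16 =302
r55=110111 pc5: +32 =334
r56=111000 pc3: +8 =342
r57=111001 pc4: +16 =358
r58=111010 pc4: +16 =374
r59=111011 pc5: +32 =406
r60=111100 pc4: +16 =422
r61=111101 pc5: +32 =454
r62=111110 pc5: +32 =486
r63=111111 pc6: +64 =550
r64=1000000 pc1: +2 =552
r65=1000001 pc2: +4 =556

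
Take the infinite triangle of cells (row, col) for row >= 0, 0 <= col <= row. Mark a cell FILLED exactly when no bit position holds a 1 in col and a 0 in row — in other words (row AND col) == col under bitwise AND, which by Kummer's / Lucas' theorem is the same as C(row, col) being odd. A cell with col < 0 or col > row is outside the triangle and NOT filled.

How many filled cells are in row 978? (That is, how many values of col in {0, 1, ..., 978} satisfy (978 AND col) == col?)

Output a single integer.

Answer: 64

Derivation:
978 in binary = 1111010010
popcount(978) = number of 1-bits in 1111010010 = 6
A col c satisfies (978 AND c) == c iff every set bit of c is also set in 978; each of the 6 set bits of 978 can independently be on or off in c.
count = 2^6 = 64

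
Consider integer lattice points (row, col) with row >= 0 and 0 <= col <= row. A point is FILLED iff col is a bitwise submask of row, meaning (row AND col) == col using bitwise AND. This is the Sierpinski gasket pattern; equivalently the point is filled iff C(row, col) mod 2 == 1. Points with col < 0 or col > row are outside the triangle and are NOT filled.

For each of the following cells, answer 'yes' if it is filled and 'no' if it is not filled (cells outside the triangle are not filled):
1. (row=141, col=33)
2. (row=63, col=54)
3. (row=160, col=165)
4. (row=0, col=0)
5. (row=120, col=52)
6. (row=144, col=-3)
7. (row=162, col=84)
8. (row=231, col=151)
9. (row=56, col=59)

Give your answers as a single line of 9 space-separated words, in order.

Answer: no yes no yes no no no no no

Derivation:
(141,33): row=0b10001101, col=0b100001, row AND col = 0b1 = 1; 1 != 33 -> empty
(63,54): row=0b111111, col=0b110110, row AND col = 0b110110 = 54; 54 == 54 -> filled
(160,165): col outside [0, 160] -> not filled
(0,0): row=0b0, col=0b0, row AND col = 0b0 = 0; 0 == 0 -> filled
(120,52): row=0b1111000, col=0b110100, row AND col = 0b110000 = 48; 48 != 52 -> empty
(144,-3): col outside [0, 144] -> not filled
(162,84): row=0b10100010, col=0b1010100, row AND col = 0b0 = 0; 0 != 84 -> empty
(231,151): row=0b11100111, col=0b10010111, row AND col = 0b10000111 = 135; 135 != 151 -> empty
(56,59): col outside [0, 56] -> not filled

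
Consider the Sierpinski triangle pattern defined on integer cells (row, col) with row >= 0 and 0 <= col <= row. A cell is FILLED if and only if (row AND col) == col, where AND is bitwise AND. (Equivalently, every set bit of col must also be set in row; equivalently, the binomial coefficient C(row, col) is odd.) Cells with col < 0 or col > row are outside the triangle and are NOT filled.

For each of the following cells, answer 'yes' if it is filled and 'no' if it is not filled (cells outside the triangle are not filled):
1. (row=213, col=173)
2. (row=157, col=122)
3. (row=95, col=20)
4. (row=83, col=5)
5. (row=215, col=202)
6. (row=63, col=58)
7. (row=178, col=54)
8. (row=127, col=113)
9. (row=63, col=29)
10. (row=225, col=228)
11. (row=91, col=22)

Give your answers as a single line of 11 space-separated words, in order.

(213,173): row=0b11010101, col=0b10101101, row AND col = 0b10000101 = 133; 133 != 173 -> empty
(157,122): row=0b10011101, col=0b1111010, row AND col = 0b11000 = 24; 24 != 122 -> empty
(95,20): row=0b1011111, col=0b10100, row AND col = 0b10100 = 20; 20 == 20 -> filled
(83,5): row=0b1010011, col=0b101, row AND col = 0b1 = 1; 1 != 5 -> empty
(215,202): row=0b11010111, col=0b11001010, row AND col = 0b11000010 = 194; 194 != 202 -> empty
(63,58): row=0b111111, col=0b111010, row AND col = 0b111010 = 58; 58 == 58 -> filled
(178,54): row=0b10110010, col=0b110110, row AND col = 0b110010 = 50; 50 != 54 -> empty
(127,113): row=0b1111111, col=0b1110001, row AND col = 0b1110001 = 113; 113 == 113 -> filled
(63,29): row=0b111111, col=0b11101, row AND col = 0b11101 = 29; 29 == 29 -> filled
(225,228): col outside [0, 225] -> not filled
(91,22): row=0b1011011, col=0b10110, row AND col = 0b10010 = 18; 18 != 22 -> empty

Answer: no no yes no no yes no yes yes no no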